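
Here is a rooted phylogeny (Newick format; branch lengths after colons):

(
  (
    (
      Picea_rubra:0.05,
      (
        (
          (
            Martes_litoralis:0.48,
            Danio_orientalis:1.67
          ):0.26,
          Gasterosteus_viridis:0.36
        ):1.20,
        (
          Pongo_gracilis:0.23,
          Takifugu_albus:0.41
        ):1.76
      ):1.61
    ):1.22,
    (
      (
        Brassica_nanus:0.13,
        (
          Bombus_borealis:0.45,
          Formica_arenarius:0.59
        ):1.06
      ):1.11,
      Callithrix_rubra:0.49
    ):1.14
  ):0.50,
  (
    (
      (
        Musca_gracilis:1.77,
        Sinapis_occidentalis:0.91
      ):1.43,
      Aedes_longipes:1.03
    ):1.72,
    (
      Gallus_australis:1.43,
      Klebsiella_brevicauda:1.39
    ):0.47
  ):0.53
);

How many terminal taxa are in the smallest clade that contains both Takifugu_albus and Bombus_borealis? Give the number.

The MRCA of Takifugu_albus and Bombus_borealis is the node subtending ((Picea_rubra,(((Martes_litoralis,Danio_orientalis),Gasterosteus_viridis),(Pongo_gracilis,Takifugu_albus))),((Brassica_nanus,(Bombus_borealis,Formica_arenarius)),Callithrix_rubra)).
That clade contains 10 terminal taxa: Bombus_borealis, Brassica_nanus, Callithrix_rubra, Danio_orientalis, Formica_arenarius, Gasterosteus_viridis, Martes_litoralis, Picea_rubra, Pongo_gracilis, Takifugu_albus.

10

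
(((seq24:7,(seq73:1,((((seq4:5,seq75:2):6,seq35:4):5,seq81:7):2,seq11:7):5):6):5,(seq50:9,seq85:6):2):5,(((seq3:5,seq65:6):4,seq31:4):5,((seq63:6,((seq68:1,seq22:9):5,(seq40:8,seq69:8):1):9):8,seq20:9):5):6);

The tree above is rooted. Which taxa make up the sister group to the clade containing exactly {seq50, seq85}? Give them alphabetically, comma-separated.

seq11, seq24, seq35, seq4, seq73, seq75, seq81

The clade containing exactly {seq50, seq85} attaches to the tree at the node subtending ((seq24,(seq73,((((seq4,seq75),seq35),seq81),seq11))),(seq50,seq85)).
The other lineage descending from that same node — the sister group — is (seq24,(seq73,((((seq4,seq75),seq35),seq81),seq11))); its 7 tips in alphabetical order are the answer.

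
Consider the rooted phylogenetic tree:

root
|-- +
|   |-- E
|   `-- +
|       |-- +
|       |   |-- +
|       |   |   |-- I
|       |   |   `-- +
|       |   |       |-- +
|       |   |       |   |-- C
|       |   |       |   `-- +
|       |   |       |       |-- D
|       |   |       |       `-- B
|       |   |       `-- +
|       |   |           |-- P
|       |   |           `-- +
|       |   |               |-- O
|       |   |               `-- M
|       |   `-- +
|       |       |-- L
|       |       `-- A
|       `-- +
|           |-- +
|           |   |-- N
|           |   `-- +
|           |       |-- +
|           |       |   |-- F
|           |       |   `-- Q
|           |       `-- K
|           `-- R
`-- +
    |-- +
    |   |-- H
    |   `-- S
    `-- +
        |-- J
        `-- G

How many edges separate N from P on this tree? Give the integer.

The MRCA of N and P is the node subtending (((I,((C,(D,B)),(P,(O,M)))),(L,A)),((N,((F,Q),K)),R)).
From N up to that node: 3 branches. From P up to the same node: 5 branches. Total: 3 + 5 = 8.

8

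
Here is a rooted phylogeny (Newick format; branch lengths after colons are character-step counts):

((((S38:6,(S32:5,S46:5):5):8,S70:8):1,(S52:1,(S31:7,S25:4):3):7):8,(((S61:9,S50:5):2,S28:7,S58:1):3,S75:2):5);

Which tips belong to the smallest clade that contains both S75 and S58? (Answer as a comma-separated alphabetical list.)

Tracing S75: it sits inside (((S61,S50),S28,S58),S75).
Tracing S58: it sits inside ((S61,S50),S28,S58).
The smallest clade enclosing both is (((S61,S50),S28,S58),S75); the answer is its 5 terminal taxa in alphabetical order.

S28, S50, S58, S61, S75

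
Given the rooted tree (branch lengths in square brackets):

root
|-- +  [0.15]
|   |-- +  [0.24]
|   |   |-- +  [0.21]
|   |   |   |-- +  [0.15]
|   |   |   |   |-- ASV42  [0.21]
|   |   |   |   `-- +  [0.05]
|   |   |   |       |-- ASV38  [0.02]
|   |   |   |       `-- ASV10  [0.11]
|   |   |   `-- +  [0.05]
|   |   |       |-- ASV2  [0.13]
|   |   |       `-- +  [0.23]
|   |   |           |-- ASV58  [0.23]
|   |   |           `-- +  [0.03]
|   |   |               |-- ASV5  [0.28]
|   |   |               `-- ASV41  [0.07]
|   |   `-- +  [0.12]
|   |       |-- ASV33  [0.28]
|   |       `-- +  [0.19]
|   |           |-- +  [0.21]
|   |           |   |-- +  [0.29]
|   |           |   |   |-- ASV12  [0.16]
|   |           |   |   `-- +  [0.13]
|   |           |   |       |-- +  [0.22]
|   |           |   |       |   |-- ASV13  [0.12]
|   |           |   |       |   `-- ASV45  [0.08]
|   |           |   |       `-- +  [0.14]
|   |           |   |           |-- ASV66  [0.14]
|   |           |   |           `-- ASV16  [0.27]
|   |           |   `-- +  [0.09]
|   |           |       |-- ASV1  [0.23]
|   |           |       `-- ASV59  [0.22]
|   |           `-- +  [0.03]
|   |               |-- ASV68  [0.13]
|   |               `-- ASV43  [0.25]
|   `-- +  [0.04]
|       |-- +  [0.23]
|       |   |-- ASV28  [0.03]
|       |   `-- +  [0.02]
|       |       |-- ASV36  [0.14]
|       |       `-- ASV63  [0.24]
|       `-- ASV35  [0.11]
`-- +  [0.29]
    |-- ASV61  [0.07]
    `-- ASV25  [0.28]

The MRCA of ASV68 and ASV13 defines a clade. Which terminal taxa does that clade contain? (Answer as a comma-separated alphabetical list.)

ASV1, ASV12, ASV13, ASV16, ASV43, ASV45, ASV59, ASV66, ASV68

Tracing ASV68: it sits inside (ASV68,ASV43).
Tracing ASV13: it sits inside (ASV13,ASV45).
The smallest clade enclosing both is (((ASV12,((ASV13,ASV45),(ASV66,ASV16))),(ASV1,ASV59)),(ASV68,ASV43)); the answer is its 9 terminal taxa in alphabetical order.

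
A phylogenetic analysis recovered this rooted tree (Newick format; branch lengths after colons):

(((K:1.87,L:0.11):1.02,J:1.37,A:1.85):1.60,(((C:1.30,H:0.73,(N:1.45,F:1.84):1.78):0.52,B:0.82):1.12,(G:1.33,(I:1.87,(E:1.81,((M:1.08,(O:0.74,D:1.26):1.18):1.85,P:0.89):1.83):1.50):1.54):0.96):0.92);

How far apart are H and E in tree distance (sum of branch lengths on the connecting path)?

The path runs H → … → MRCA → … → E; the MRCA is the node subtending (((C,H,(N,F)),B),(G,(I,(E,((M,(O,D)),P))))).
Branch lengths along that path: 0.73 + 0.52 + 1.12 + 0.96 + 1.54 + 1.50 + 1.81 = 8.18.

8.18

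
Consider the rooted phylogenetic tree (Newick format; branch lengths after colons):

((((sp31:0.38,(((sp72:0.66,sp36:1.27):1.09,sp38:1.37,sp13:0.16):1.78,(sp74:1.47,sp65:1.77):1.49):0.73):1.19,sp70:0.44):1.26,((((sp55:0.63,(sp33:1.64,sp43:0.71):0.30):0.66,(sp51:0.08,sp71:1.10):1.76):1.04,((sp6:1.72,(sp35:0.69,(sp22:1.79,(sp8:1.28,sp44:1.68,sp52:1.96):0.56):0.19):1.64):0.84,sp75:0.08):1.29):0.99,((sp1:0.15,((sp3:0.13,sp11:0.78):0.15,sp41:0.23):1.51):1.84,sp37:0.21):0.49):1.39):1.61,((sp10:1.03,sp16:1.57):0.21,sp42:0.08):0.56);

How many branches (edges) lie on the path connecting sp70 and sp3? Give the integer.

The MRCA of sp70 and sp3 is the node subtending (((sp31,(((sp72,sp36),sp38,sp13),(sp74,sp65))),sp70),((((sp55,(sp33,sp43)),(sp51,sp71)),((sp6,(sp35,(sp22,(sp8,sp44,sp52)))),sp75)),((sp1,((sp3,sp11),sp41)),sp37))).
From sp70 up to that node: 2 branches. From sp3 up to the same node: 6 branches. Total: 2 + 6 = 8.

8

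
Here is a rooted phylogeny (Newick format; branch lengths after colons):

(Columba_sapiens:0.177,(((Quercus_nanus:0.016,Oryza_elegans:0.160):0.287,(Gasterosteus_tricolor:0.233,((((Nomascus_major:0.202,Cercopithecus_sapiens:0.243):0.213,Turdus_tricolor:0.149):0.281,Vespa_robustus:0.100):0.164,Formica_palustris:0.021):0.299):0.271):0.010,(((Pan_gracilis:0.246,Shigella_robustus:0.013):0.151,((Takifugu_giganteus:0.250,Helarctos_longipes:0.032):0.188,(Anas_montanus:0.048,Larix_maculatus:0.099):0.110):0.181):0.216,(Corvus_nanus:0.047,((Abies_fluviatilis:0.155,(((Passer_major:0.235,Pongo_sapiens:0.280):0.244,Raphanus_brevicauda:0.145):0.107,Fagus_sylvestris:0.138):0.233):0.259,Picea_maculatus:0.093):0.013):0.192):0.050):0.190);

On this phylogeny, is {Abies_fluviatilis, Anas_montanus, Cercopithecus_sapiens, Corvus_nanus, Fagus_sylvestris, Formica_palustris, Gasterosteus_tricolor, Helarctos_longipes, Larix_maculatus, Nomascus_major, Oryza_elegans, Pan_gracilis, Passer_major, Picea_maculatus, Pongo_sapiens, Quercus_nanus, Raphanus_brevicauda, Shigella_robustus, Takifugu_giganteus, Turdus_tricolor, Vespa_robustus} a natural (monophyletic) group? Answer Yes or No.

Yes

The most recent common ancestor of these taxa subtends (((Quercus_nanus,Oryza_elegans),(Gasterosteus_tricolor,((((Nomascus_major,Cercopithecus_sapiens),Turdus_tricolor),Vespa_robustus),Formica_palustris))),(((Pan_gracilis,Shigella_robustus),((Takifugu_giganteus,Helarctos_longipes),(Anas_montanus,Larix_maculatus))),(Corvus_nanus,((Abies_fluviatilis,(((Passer_major,Pongo_sapiens),Raphanus_brevicauda),Fagus_sylvestris)),Picea_maculatus)))).
That clade has exactly 21 tips — every listed taxon and nothing else — so the group is monophyletic.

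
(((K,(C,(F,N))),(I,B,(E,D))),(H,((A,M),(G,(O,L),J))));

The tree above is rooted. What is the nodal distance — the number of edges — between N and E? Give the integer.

7

The MRCA of N and E is the node subtending ((K,(C,(F,N))),(I,B,(E,D))).
From N up to that node: 4 branches. From E up to the same node: 3 branches. Total: 4 + 3 = 7.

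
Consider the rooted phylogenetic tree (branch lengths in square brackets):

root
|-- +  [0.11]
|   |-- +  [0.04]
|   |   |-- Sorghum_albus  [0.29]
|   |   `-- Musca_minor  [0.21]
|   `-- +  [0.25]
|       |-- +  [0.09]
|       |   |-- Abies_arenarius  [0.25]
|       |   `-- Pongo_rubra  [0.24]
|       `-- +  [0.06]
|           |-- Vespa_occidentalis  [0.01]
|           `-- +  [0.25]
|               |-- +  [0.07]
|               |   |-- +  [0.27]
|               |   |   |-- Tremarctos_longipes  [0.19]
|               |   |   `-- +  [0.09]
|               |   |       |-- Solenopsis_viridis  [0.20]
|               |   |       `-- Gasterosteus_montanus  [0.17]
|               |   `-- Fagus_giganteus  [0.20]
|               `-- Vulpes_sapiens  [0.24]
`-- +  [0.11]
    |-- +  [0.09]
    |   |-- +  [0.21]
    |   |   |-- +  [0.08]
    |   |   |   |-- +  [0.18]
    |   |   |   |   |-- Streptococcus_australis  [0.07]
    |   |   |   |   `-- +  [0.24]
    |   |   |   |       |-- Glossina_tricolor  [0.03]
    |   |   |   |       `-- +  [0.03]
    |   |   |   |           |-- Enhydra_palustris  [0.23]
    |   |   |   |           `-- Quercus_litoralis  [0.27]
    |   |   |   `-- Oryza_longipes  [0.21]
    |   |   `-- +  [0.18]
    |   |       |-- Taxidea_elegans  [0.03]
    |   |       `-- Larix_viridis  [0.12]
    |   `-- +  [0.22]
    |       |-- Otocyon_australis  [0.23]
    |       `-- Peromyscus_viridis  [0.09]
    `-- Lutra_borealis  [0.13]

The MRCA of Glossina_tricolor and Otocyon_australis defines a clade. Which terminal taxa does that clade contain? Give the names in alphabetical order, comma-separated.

Tracing Glossina_tricolor: it sits inside (Glossina_tricolor,(Enhydra_palustris,Quercus_litoralis)).
Tracing Otocyon_australis: it sits inside (Otocyon_australis,Peromyscus_viridis).
The smallest clade enclosing both is ((((Streptococcus_australis,(Glossina_tricolor,(Enhydra_palustris,Quercus_litoralis))),Oryza_longipes),(Taxidea_elegans,Larix_viridis)),(Otocyon_australis,Peromyscus_viridis)); the answer is its 9 terminal taxa in alphabetical order.

Enhydra_palustris, Glossina_tricolor, Larix_viridis, Oryza_longipes, Otocyon_australis, Peromyscus_viridis, Quercus_litoralis, Streptococcus_australis, Taxidea_elegans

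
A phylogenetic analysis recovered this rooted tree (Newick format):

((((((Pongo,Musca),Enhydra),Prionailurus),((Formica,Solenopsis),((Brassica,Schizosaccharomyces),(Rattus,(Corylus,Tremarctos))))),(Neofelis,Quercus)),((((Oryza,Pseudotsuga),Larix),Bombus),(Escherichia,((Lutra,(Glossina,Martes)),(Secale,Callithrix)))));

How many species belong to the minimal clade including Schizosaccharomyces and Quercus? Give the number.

13

The MRCA of Schizosaccharomyces and Quercus is the node subtending (((((Pongo,Musca),Enhydra),Prionailurus),((Formica,Solenopsis),((Brassica,Schizosaccharomyces),(Rattus,(Corylus,Tremarctos))))),(Neofelis,Quercus)).
That clade contains 13 terminal taxa: Brassica, Corylus, Enhydra, Formica, Musca, Neofelis, Pongo, Prionailurus, Quercus, Rattus, Schizosaccharomyces, Solenopsis, Tremarctos.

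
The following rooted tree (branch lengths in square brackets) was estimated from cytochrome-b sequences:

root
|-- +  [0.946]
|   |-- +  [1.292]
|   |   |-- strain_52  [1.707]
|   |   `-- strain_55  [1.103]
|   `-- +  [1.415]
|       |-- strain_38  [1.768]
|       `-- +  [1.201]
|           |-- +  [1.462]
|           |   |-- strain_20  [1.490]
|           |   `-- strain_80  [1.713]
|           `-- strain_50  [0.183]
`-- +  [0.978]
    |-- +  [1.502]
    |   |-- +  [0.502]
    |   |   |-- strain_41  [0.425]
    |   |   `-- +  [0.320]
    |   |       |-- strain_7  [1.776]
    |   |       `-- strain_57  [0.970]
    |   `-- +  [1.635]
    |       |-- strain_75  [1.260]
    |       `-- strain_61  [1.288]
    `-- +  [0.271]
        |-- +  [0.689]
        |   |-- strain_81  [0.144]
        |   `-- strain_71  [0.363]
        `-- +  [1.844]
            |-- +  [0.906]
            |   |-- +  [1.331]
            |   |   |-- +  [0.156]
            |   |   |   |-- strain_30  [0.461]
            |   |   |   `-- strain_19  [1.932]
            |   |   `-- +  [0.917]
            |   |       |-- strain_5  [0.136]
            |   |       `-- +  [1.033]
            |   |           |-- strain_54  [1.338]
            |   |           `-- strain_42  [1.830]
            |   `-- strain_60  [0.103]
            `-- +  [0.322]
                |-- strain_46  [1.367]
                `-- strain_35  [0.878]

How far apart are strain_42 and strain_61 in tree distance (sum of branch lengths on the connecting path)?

12.557

The path runs strain_42 → … → MRCA → … → strain_61; the MRCA is the node subtending (((strain_41,(strain_7,strain_57)),(strain_75,strain_61)),((strain_81,strain_71),((((strain_30,strain_19),(strain_5,(strain_54,strain_42))),strain_60),(strain_46,strain_35)))).
Branch lengths along that path: 1.830 + 1.033 + 0.917 + 1.331 + 0.906 + 1.844 + 0.271 + 1.502 + 1.635 + 1.288 = 12.557.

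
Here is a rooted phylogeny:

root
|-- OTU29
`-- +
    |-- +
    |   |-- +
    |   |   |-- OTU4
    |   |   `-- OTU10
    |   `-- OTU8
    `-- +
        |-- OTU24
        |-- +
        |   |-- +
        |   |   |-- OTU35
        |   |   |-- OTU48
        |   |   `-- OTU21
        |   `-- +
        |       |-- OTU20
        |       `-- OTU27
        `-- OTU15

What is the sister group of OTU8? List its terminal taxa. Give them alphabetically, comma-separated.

OTU8 attaches to the tree at the node subtending ((OTU4,OTU10),OTU8).
The other lineage descending from that same node — the sister group — is (OTU4,OTU10); its 2 tips in alphabetical order are the answer.

OTU10, OTU4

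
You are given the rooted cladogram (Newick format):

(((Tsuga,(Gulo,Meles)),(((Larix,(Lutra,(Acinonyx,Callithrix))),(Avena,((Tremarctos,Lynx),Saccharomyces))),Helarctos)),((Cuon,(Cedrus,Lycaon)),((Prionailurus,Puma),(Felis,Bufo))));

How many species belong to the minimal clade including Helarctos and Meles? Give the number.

12

The MRCA of Helarctos and Meles is the node subtending ((Tsuga,(Gulo,Meles)),(((Larix,(Lutra,(Acinonyx,Callithrix))),(Avena,((Tremarctos,Lynx),Saccharomyces))),Helarctos)).
That clade contains 12 terminal taxa: Acinonyx, Avena, Callithrix, Gulo, Helarctos, Larix, Lutra, Lynx, Meles, Saccharomyces, Tremarctos, Tsuga.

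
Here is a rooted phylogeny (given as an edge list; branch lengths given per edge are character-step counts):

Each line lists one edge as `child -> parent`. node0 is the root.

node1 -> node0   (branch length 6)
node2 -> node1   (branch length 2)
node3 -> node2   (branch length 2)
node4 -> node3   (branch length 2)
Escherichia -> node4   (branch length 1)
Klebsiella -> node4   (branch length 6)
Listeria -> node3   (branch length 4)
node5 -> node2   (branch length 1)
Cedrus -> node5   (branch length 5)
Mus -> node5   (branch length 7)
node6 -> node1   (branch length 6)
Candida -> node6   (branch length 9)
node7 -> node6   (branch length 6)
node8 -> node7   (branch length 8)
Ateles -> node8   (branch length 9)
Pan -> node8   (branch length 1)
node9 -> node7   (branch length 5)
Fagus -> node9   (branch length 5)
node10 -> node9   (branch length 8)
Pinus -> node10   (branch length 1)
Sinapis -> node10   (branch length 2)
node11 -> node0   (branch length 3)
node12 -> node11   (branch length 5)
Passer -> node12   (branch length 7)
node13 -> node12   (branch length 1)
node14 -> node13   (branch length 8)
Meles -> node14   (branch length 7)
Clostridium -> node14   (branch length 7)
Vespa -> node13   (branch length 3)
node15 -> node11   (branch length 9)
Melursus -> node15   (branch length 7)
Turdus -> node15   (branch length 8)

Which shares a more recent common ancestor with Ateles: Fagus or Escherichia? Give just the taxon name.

The MRCA of Ateles and Fagus subtends ((Ateles,Pan),(Fagus,(Pinus,Sinapis))) (5 taxa).
The MRCA of Ateles and Escherichia subtends ((((Escherichia,Klebsiella),Listeria),(Cedrus,Mus)),(Candida,((Ateles,Pan),(Fagus,(Pinus,Sinapis))))) (11 taxa).
The first is nested inside the second, so Ateles shares a more recent common ancestor with Fagus.

Fagus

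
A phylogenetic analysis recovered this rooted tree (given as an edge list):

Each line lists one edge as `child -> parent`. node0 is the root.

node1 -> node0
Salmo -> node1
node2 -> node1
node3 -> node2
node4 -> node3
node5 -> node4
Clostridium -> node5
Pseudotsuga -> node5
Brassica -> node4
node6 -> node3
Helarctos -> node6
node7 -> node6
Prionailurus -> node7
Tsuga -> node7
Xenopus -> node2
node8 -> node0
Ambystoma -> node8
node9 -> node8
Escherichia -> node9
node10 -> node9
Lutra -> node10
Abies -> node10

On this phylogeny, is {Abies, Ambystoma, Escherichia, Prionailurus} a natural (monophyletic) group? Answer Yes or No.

The MRCA of the listed taxa is the root, so the smallest clade containing them is the whole tree.
That clade also contains Brassica, Clostridium, Helarctos, Lutra, Pseudotsuga, Salmo, Tsuga, Xenopus, which are not in the proposed group, so the group is not monophyletic.

No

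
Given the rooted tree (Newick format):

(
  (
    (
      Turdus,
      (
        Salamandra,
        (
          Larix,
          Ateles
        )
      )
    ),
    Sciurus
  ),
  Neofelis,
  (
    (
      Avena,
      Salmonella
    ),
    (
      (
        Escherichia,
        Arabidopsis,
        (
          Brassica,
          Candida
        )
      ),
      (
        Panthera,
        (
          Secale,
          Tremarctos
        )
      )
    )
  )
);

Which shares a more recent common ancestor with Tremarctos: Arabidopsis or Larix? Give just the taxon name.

Arabidopsis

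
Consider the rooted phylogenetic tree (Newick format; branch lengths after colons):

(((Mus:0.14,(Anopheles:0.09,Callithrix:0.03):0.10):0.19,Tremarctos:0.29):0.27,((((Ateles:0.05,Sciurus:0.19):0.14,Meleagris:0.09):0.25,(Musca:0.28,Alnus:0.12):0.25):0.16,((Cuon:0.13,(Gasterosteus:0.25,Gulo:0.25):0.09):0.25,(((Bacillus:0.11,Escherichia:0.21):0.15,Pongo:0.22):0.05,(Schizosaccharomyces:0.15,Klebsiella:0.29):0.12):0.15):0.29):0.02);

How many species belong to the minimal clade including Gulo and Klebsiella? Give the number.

8

The MRCA of Gulo and Klebsiella is the node subtending ((Cuon,(Gasterosteus,Gulo)),(((Bacillus,Escherichia),Pongo),(Schizosaccharomyces,Klebsiella))).
That clade contains 8 terminal taxa: Bacillus, Cuon, Escherichia, Gasterosteus, Gulo, Klebsiella, Pongo, Schizosaccharomyces.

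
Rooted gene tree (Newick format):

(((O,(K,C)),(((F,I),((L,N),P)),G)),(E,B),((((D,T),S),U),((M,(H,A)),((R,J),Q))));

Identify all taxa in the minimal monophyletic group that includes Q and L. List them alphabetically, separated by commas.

Tracing Q: it sits inside ((R,J),Q).
Tracing L: it sits inside (L,N).
The smallest clade enclosing both is the whole tree (their MRCA is the root), so the answer is all 21 tips in alphabetical order.

A, B, C, D, E, F, G, H, I, J, K, L, M, N, O, P, Q, R, S, T, U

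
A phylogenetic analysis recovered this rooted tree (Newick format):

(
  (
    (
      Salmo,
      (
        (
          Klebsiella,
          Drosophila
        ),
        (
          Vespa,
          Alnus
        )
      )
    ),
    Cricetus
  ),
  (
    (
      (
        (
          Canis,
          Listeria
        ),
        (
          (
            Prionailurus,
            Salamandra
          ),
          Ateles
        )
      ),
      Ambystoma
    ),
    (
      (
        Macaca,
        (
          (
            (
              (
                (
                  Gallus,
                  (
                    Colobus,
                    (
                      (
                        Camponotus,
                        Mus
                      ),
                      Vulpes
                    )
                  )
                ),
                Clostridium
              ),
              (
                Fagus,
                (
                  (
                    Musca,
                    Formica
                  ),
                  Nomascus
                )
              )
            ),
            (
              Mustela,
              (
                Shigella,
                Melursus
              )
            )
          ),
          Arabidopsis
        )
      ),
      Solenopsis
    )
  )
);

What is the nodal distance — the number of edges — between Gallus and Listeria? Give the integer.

The MRCA of Gallus and Listeria is the node subtending ((((Canis,Listeria),((Prionailurus,Salamandra),Ateles)),Ambystoma),((Macaca,(((((Gallus,(Colobus,((Camponotus,Mus),Vulpes))),Clostridium),(Fagus,((Musca,Formica),Nomascus))),(Mustela,(Shigella,Melursus))),Arabidopsis)),Solenopsis)).
From Gallus up to that node: 8 branches. From Listeria up to the same node: 4 branches. Total: 8 + 4 = 12.

12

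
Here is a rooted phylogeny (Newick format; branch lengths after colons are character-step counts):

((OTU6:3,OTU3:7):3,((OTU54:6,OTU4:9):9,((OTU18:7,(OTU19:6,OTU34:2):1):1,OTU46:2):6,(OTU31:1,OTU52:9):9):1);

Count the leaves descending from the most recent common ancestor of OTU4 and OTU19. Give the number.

The MRCA of OTU4 and OTU19 is the node subtending ((OTU54,OTU4),((OTU18,(OTU19,OTU34)),OTU46),(OTU31,OTU52)).
That clade contains 8 terminal taxa: OTU18, OTU19, OTU31, OTU34, OTU4, OTU46, OTU52, OTU54.

8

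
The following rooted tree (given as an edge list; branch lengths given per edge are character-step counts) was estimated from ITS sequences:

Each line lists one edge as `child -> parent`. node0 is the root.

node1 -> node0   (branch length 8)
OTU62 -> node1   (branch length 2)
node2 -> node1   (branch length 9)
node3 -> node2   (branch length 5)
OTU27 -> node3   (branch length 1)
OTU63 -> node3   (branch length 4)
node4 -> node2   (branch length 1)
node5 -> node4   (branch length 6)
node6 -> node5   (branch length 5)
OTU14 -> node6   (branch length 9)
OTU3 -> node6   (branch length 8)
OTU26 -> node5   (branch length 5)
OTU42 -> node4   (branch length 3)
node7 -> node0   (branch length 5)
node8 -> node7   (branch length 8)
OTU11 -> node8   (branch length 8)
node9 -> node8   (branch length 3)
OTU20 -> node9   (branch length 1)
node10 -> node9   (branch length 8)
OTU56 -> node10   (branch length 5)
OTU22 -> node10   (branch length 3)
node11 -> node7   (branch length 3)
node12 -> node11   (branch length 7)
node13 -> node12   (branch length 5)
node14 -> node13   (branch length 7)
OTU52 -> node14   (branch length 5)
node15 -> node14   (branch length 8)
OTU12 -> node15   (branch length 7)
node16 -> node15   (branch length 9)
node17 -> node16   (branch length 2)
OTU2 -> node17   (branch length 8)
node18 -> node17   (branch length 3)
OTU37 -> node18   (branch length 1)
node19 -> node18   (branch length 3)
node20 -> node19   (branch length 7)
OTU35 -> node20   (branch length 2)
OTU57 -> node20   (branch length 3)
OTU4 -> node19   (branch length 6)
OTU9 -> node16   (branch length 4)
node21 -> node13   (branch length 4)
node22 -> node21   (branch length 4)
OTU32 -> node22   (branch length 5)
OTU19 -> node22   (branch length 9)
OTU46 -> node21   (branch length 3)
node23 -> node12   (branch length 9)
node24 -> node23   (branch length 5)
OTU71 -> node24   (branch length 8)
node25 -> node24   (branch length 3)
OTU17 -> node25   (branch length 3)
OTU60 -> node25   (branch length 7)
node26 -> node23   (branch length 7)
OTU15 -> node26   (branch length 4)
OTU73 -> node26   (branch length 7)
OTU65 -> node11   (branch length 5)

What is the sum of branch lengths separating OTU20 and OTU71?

The path runs OTU20 → … → MRCA → … → OTU71; the MRCA is the node subtending ((OTU11,(OTU20,(OTU56,OTU22))),((((OTU52,(OTU12,((OTU2,(OTU37,((OTU35,OTU57),OTU4))),OTU9))),((OTU32,OTU19),OTU46)),((OTU71,(OTU17,OTU60)),(OTU15,OTU73))),OTU65)).
Branch lengths along that path: 1 + 3 + 8 + 3 + 7 + 9 + 5 + 8 = 44.

44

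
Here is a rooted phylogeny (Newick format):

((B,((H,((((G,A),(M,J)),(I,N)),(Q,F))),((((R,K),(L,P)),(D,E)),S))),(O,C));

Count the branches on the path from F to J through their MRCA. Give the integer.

6

The MRCA of F and J is the node subtending ((((G,A),(M,J)),(I,N)),(Q,F)).
From F up to that node: 2 branches. From J up to the same node: 4 branches. Total: 2 + 4 = 6.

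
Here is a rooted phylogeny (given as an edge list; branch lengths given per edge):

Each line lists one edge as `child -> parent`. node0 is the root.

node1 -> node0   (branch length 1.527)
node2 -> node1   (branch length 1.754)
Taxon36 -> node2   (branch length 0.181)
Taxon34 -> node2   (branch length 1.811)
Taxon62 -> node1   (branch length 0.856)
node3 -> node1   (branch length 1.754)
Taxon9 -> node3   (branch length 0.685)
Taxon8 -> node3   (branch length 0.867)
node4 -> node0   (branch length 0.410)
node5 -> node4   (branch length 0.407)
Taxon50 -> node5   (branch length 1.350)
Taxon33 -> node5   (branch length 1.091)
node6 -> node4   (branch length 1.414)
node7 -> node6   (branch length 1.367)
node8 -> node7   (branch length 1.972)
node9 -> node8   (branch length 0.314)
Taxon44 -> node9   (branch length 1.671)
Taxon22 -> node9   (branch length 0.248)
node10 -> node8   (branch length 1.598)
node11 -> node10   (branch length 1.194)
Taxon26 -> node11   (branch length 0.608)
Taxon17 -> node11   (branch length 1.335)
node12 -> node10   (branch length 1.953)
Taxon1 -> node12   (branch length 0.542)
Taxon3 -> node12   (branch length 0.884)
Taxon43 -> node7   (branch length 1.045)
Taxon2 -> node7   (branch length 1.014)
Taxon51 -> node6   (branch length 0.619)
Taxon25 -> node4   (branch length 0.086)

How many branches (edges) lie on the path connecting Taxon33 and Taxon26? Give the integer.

8

The MRCA of Taxon33 and Taxon26 is the node subtending ((Taxon50,Taxon33),((((Taxon44,Taxon22),((Taxon26,Taxon17),(Taxon1,Taxon3))),Taxon43,Taxon2),Taxon51),Taxon25).
From Taxon33 up to that node: 2 branches. From Taxon26 up to the same node: 6 branches. Total: 2 + 6 = 8.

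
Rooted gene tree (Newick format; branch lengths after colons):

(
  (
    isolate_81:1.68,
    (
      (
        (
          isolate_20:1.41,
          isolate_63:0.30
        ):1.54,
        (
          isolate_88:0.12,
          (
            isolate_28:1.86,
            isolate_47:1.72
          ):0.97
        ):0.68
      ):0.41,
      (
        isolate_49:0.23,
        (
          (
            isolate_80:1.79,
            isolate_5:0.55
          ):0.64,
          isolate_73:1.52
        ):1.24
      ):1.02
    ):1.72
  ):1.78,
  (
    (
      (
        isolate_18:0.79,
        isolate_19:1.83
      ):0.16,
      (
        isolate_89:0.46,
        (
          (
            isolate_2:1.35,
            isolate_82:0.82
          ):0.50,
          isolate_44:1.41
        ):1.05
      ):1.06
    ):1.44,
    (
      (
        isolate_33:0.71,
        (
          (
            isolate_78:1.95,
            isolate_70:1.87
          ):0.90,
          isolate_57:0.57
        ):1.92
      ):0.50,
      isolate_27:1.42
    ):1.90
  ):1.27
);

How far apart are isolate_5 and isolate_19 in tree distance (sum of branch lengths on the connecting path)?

11.65

The path runs isolate_5 → … → MRCA → … → isolate_19; the MRCA is the root of the tree.
Branch lengths along that path: 0.55 + 0.64 + 1.24 + 1.02 + 1.72 + 1.78 + 1.27 + 1.44 + 0.16 + 1.83 = 11.65.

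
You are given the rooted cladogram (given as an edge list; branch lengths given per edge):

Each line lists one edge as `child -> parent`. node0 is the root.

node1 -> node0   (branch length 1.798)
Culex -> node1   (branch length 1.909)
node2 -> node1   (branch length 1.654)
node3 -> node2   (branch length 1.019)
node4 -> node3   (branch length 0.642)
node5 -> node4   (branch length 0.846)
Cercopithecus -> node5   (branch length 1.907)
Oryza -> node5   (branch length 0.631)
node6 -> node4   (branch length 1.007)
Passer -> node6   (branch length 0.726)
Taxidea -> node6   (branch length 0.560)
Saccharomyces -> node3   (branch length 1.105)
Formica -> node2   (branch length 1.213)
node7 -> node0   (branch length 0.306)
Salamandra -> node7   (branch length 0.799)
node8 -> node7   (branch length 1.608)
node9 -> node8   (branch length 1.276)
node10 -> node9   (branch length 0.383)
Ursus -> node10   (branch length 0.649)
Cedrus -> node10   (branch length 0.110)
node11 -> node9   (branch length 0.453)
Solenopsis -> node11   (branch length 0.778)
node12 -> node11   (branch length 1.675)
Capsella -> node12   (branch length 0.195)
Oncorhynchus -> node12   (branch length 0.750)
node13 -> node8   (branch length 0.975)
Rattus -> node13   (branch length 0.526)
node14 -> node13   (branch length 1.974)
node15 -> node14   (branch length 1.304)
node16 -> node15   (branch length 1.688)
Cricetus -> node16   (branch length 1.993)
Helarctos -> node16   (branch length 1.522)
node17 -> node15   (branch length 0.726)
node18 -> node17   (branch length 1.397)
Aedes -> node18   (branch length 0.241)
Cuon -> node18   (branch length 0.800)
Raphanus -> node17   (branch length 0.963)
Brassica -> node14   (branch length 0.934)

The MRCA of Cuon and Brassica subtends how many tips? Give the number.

6

The MRCA of Cuon and Brassica is the node subtending (((Cricetus,Helarctos),((Aedes,Cuon),Raphanus)),Brassica).
That clade contains 6 terminal taxa: Aedes, Brassica, Cricetus, Cuon, Helarctos, Raphanus.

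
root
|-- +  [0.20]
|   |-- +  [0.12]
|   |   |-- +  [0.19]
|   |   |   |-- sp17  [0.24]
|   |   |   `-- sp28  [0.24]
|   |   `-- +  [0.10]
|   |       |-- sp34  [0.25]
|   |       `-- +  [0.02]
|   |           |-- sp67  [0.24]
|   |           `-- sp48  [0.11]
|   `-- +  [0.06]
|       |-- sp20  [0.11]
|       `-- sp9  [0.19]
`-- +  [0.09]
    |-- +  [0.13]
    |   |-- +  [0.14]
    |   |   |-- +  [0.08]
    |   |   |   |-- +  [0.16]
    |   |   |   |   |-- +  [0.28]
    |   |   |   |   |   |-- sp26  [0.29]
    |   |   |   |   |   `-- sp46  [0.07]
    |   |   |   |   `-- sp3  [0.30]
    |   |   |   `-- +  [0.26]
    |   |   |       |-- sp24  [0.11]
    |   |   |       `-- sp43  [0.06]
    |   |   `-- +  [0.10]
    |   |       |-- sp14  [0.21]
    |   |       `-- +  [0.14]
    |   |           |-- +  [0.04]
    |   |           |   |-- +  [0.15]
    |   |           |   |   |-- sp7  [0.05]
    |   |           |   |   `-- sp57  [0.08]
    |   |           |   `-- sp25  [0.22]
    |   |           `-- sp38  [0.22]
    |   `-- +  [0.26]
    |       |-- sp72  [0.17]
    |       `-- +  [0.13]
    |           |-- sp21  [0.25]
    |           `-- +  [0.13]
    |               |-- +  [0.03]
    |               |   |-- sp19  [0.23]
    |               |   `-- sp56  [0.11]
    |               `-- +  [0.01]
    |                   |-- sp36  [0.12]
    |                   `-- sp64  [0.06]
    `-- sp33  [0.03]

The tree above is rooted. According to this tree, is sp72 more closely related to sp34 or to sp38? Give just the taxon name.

The MRCA of sp72 and sp38 subtends (((((sp26,sp46),sp3),(sp24,sp43)),(sp14,(((sp7,sp57),sp25),sp38))),(sp72,(sp21,((sp19,sp56),(sp36,sp64))))) (16 taxa).
The MRCA of sp72 and sp34 is the root, subtending the entire tree (24 taxa).
The first is nested inside the second, so sp72 shares a more recent common ancestor with sp38.

sp38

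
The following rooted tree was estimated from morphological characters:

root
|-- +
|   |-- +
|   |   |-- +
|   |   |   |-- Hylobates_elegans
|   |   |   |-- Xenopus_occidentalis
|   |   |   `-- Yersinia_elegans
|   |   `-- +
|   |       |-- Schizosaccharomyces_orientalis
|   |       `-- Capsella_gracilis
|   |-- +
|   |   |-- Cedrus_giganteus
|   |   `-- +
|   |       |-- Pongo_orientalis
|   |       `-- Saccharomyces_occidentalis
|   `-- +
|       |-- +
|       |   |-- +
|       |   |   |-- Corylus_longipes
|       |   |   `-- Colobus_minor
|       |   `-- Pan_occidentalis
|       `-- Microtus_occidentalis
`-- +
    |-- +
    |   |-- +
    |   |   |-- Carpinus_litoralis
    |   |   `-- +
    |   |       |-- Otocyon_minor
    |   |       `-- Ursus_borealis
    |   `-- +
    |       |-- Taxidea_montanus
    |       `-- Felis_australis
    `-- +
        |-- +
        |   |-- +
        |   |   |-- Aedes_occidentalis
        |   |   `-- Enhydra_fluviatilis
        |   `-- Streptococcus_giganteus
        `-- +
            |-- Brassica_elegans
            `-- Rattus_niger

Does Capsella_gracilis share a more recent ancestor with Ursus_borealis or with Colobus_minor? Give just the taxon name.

The MRCA of Capsella_gracilis and Colobus_minor subtends (((Hylobates_elegans,Xenopus_occidentalis,Yersinia_elegans),(Schizosaccharomyces_orientalis,Capsella_gracilis)),(Cedrus_giganteus,(Pongo_orientalis,Saccharomyces_occidentalis)),(((Corylus_longipes,Colobus_minor),Pan_occidentalis),Microtus_occidentalis)) (12 taxa).
The MRCA of Capsella_gracilis and Ursus_borealis is the root, subtending the entire tree (22 taxa).
The first is nested inside the second, so Capsella_gracilis shares a more recent common ancestor with Colobus_minor.

Colobus_minor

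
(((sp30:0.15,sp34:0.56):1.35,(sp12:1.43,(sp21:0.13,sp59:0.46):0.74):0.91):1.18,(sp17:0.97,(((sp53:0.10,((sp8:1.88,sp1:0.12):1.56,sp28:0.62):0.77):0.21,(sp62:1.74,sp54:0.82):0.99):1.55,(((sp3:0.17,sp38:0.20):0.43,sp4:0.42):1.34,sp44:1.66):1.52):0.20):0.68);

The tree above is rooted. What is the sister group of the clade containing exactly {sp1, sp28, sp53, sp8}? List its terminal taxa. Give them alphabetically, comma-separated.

sp54, sp62

The clade containing exactly {sp1, sp28, sp53, sp8} attaches to the tree at the node subtending ((sp53,((sp8,sp1),sp28)),(sp62,sp54)).
The other lineage descending from that same node — the sister group — is (sp62,sp54); its 2 tips in alphabetical order are the answer.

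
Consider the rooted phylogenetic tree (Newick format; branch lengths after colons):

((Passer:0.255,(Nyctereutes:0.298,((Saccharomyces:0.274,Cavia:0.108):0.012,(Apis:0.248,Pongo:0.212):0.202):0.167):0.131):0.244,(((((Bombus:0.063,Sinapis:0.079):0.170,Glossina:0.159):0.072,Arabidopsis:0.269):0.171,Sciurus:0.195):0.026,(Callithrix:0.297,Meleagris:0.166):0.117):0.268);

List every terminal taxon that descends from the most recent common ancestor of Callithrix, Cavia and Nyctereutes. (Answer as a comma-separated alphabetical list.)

Apis, Arabidopsis, Bombus, Callithrix, Cavia, Glossina, Meleagris, Nyctereutes, Passer, Pongo, Saccharomyces, Sciurus, Sinapis

Tracing Callithrix: it sits inside (Callithrix,Meleagris).
Tracing Cavia: it sits inside (Saccharomyces,Cavia).
Tracing Nyctereutes: it sits inside (Nyctereutes,((Saccharomyces,Cavia),(Apis,Pongo))).
The smallest clade enclosing all 3 is the whole tree (their MRCA is the root), so the answer is all 13 tips in alphabetical order.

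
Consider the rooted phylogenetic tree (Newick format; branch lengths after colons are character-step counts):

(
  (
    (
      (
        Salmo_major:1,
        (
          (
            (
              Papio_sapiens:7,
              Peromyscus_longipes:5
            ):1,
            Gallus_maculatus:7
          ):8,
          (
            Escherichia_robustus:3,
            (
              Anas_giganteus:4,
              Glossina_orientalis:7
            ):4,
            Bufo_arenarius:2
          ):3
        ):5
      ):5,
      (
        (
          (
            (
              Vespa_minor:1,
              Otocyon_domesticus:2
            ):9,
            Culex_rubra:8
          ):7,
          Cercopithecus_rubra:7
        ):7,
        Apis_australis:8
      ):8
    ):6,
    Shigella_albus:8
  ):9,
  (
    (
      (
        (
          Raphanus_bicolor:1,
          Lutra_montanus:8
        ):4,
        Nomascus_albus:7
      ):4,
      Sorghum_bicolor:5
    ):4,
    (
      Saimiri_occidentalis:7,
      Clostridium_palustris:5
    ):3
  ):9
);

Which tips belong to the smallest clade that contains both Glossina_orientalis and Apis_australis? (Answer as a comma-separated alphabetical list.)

Anas_giganteus, Apis_australis, Bufo_arenarius, Cercopithecus_rubra, Culex_rubra, Escherichia_robustus, Gallus_maculatus, Glossina_orientalis, Otocyon_domesticus, Papio_sapiens, Peromyscus_longipes, Salmo_major, Vespa_minor

Tracing Glossina_orientalis: it sits inside (Anas_giganteus,Glossina_orientalis).
Tracing Apis_australis: it sits inside ((((Vespa_minor,Otocyon_domesticus),Culex_rubra),Cercopithecus_rubra),Apis_australis).
The smallest clade enclosing both is ((Salmo_major,(((Papio_sapiens,Peromyscus_longipes),Gallus_maculatus),(Escherichia_robustus,(Anas_giganteus,Glossina_orientalis),Bufo_arenarius))),((((Vespa_minor,Otocyon_domesticus),Culex_rubra),Cercopithecus_rubra),Apis_australis)); the answer is its 13 terminal taxa in alphabetical order.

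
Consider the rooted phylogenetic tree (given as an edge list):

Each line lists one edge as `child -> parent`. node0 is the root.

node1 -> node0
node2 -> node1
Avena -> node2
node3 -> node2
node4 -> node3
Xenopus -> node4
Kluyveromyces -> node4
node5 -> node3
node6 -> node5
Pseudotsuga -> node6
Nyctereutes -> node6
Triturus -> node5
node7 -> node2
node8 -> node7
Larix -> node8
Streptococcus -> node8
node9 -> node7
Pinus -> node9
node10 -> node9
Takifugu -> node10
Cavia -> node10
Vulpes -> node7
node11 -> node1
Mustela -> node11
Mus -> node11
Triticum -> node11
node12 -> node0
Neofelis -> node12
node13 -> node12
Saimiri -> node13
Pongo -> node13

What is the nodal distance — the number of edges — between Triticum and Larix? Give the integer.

6

The MRCA of Triticum and Larix is the node subtending ((Avena,((Xenopus,Kluyveromyces),((Pseudotsuga,Nyctereutes),Triturus)),((Larix,Streptococcus),(Pinus,(Takifugu,Cavia)),Vulpes)),(Mustela,Mus,Triticum)).
From Triticum up to that node: 2 branches. From Larix up to the same node: 4 branches. Total: 2 + 4 = 6.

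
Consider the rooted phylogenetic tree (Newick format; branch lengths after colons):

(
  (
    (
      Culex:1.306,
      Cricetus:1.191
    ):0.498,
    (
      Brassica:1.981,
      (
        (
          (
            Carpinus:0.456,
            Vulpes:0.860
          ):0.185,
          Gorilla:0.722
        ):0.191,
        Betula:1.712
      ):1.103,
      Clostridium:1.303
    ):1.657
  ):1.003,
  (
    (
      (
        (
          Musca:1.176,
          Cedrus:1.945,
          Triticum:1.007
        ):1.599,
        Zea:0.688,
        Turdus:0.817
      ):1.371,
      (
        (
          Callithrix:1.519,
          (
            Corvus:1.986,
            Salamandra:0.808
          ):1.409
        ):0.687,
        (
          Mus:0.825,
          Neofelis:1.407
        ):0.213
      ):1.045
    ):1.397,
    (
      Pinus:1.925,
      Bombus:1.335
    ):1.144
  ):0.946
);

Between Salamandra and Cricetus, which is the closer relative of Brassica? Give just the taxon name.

Cricetus

The MRCA of Brassica and Cricetus subtends ((Culex,Cricetus),(Brassica,(((Carpinus,Vulpes),Gorilla),Betula),Clostridium)) (8 taxa).
The MRCA of Brassica and Salamandra is the root, subtending the entire tree (20 taxa).
The first is nested inside the second, so Brassica shares a more recent common ancestor with Cricetus.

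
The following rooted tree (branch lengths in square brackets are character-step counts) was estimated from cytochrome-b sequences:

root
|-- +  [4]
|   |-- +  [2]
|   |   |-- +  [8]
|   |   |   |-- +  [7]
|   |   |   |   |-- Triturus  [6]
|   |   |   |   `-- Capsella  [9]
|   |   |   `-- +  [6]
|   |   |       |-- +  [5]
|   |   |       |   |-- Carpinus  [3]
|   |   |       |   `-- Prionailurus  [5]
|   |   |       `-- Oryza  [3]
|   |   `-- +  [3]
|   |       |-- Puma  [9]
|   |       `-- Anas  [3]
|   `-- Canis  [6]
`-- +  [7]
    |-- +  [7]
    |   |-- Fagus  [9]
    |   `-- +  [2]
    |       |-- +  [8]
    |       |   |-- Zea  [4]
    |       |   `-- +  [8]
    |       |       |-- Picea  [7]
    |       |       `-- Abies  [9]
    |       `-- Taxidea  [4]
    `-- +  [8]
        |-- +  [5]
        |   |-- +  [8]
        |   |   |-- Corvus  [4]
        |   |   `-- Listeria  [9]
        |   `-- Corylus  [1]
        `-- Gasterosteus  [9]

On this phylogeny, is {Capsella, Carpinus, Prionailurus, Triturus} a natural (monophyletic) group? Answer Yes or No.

No

The MRCA of the listed taxa subtends ((Triturus,Capsella),((Carpinus,Prionailurus),Oryza)).
That clade also contains Oryza, which is not in the proposed group, so the group is not monophyletic.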